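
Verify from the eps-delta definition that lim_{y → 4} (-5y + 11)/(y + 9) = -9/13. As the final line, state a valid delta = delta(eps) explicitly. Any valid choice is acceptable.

delta = min(13/2, (169/112)eps)

Fix eps > 0. We want delta > 0 with 0 < |y − 4| < delta ⇒ |(-5y + 11)/(y + 9) + 9/13| < eps.
Combining over a common denominator, (-5y + 11)/(y + 9) + 9/13 = [(-5y + 11)·13 − (-9)·(y + 9)] / [13·(y + 9)] = -56(y − 4) / (13(y + 9)).
So |(-5y + 11)/(y + 9) + 9/13| = 56|y − 4| / (13·|y + 9|).
Restrict delta ≤ 13/2. Then |y − 4| < 13/2 gives |y + 9| = |(y − 4) + 13| ≥ 13 − 13/2 = 13/2.
Hence |(-5y + 11)/(y + 9) + 9/13| < 56|y − 4|/(13·(13/2)) = (112/169)|y − 4|, which is < eps once |y − 4| < (169/112)eps.
Take delta = min(13/2, (169/112)eps). Then 0 < |y − 4| < delta forces both bounds, so |(-5y + 11)/(y + 9) + 9/13| < eps.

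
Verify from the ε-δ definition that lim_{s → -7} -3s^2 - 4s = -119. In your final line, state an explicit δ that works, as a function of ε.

δ = min(2, ε/44)

Let ε > 0 be given. We want δ > 0 such that 0 < |s + 7| < δ implies |(-3s^2 - 4s) + 119| < ε.
(-3s^2 - 4s) + 119 = -3s^2 - 4s + 119 = (s + 7)(-3s + 17).
So |(-3s^2 - 4s) + 119| = |s + 7|·|-3s + 17|.
Require δ ≤ 2. Then |s + 7| < 2 gives |s| < 9, and by the triangle inequality |-3s + 17| ≤ 3·9 + 17 = 44.
Hence |(-3s^2 - 4s) + 119| ≤ 44|s + 7| < ε provided |s + 7| < ε/44.
Choosing δ = min(2, ε/44) ensures both conditions, hence |(-3s^2 - 4s) + 119| < ε.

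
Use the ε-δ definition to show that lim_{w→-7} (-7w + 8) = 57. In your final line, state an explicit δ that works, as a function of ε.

Fix ε > 0. We need δ > 0 so that 0 < |w + 7| < δ implies |(-7w + 8) − 57| < ε.
Since (-7w + 8) − 57 = -7(w + 7), we have |(-7w + 8) − 57| = 7|w + 7|.
Thus it suffices that |w + 7| < ε/7.
Take δ = ε/7. If 0 < |w + 7| < δ then |(-7w + 8) − 57| = 7|w + 7| < 7·(ε/7) = ε.

δ = ε/7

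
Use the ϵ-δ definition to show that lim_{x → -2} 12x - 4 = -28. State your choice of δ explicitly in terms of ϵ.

Let ϵ > 0 be given. We need δ > 0 so that 0 < |x + 2| < δ implies |(12x - 4) + 28| < ϵ.
Since (12x - 4) + 28 = 12(x + 2), we have |(12x - 4) + 28| = 12|x + 2|.
So 12|x + 2| < ϵ exactly when |x + 2| < ϵ/12.
Take δ = ϵ/12. If 0 < |x + 2| < δ then |(12x - 4) + 28| = 12|x + 2| < 12·(ϵ/12) = ϵ.

δ = ϵ/12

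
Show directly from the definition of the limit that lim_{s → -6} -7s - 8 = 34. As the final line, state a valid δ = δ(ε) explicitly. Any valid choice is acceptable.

δ = ε/7

Suppose ε > 0. We need δ > 0 so that 0 < |s + 6| < δ implies |(-7s - 8) − 34| < ε.
Since (-7s - 8) − 34 = -7(s + 6), we have |(-7s - 8) − 34| = 7|s + 6|.
Thus it suffices that |s + 6| < ε/7.
Choosing δ = ε/7 gives |(-7s - 8) − 34| = 7|s + 6| < ε whenever |s + 6| < δ.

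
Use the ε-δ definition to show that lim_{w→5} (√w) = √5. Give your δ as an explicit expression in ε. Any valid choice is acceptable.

Fix ε > 0. We want δ > 0 such that 0 < |w − 5| < δ implies |√w − √5| < ε.
Rationalise: √w − √5 = (w − 5)/(√w + √5), so |√w − √5| = |w − 5|/(√w + √5).
Restrict δ ≤ 5 so that |w − 5| < 5 forces w > 0, and then √w + √5 > √5.
Hence |√w − √5| < |w − 5|/√5, which is < ε once |w − 5| < √5·ε.
Take δ = min(5, √5·ε). If 0 < |w − 5| < δ then w > 0 and |√w − √5| < |w − 5|/√5 < ε.

δ = min(5, √5·ε)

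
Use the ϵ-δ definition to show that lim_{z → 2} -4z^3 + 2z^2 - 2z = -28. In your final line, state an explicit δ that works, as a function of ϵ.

Let ϵ > 0 be given. We want δ > 0 such that 0 < |z − 2| < δ implies |(-4z^3 + 2z^2 - 2z) + 28| < ϵ.
(-4z^3 + 2z^2 - 2z) + 28 = -4z^3 + 2z^2 - 2z + 28 = (z − 2)(-4z^2 - 6z - 14).
So |(-4z^3 + 2z^2 - 2z) + 28| = |z − 2|·|-4z^2 - 6z - 14|.
Require δ ≤ 1. Then |z − 2| < 1 gives |z| < 3, and by the triangle inequality |-4z^2 - 6z - 14| ≤ 4·3^2 + 6·3 + 14 = 68.
Hence |(-4z^3 + 2z^2 - 2z) + 28| ≤ 68|z − 2| < ϵ provided |z − 2| < ϵ/68.
Take δ = min(1, ϵ/68). Then 0 < |z − 2| < δ gives both |z − 2| < 1 and |z − 2| < ϵ/68, so |(-4z^3 + 2z^2 - 2z) + 28| < ϵ.

δ = min(1, ϵ/68)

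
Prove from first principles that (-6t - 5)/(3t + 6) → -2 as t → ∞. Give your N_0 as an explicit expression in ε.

N_0 = (7/3)/ε

Let ε > 0 be given. We seek N_0 > 0 such that t > N_0 implies |(-6t - 5)/(3t + 6) + 2| < ε.
(-6t - 5)/(3t + 6) + 2 = (3(-6t - 5) − (-6)(3t + 6)) / (3(3t + 6)) = 21/(3(3t + 6)).
For t > 0 we have 3t + 6 > 3t, so |(-6t - 5)/(3t + 6) + 2| = 21/(3(3t + 6)) < 21/(3·3t) = (7/3)/t.
Thus |(-6t - 5)/(3t + 6) + 2| < ε whenever t > (7/3)/ε.
Take N_0 = (7/3)/ε. If t > N_0 then |(-6t - 5)/(3t + 6) + 2| < (7/3)/t < ε.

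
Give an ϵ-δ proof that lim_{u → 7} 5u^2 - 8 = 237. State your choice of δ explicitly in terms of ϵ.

δ = min(1, ϵ/75)

Fix ϵ > 0. We want δ > 0 such that 0 < |u − 7| < δ implies |(5u^2 - 8) − 237| < ϵ.
(5u^2 - 8) − 237 = 5u^2 - 245 = (u − 7)(5u + 35).
So |(5u^2 - 8) − 237| = |u − 7|·|5u + 35|.
Require δ ≤ 1. Then |u − 7| < 1 gives |u| < 8, and by the triangle inequality |5u + 35| ≤ 5·8 + 35 = 75.
Hence |(5u^2 - 8) − 237| ≤ 75|u − 7| < ϵ provided |u − 7| < ϵ/75.
Choosing δ = min(1, ϵ/75) ensures both conditions, hence |(5u^2 - 8) − 237| < ϵ.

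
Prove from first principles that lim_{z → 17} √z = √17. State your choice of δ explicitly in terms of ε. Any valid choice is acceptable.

δ = min(17, √17·ε)

Fix ε > 0. We want δ > 0 such that 0 < |z − 17| < δ implies |√z − √17| < ε.
Multiplying by the conjugate, |√z − √17| = |z − 17|/(√z + √17).
Restrict δ ≤ 17 so that |z − 17| < 17 forces z > 0, and then √z + √17 > √17.
Hence |√z − √17| < |z − 17|/√17, which is < ε once |z − 17| < √17·ε.
Take δ = min(17, √17·ε). If 0 < |z − 17| < δ then z > 0 and |√z − √17| < |z − 17|/√17 < ε.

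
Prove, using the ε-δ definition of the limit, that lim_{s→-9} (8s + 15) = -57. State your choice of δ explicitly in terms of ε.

Suppose ε > 0. We need δ > 0 so that 0 < |s + 9| < δ implies |(8s + 15) + 57| < ε.
Since (8s + 15) + 57 = 8(s + 9), we have |(8s + 15) + 57| = 8|s + 9|.
Thus it suffices that |s + 9| < ε/8.
Take δ = ε/8. If 0 < |s + 9| < δ then |(8s + 15) + 57| = 8|s + 9| < 8·(ε/8) = ε.

δ = ε/8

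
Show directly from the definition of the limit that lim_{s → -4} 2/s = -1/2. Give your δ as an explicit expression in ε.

δ = min(2, 4ε)

Suppose ε > 0. We seek δ > 0 such that 0 < |s + 4| < δ implies |2/s + 1/2| < ε.
|2/s + 1/2| = 2·|-4 − s|/(4·|s|) = 2|s + 4|/(4|s|).
Require δ ≤ 2 so that |s| > 4 − 2 = 2, hence 4|s| > 8.
Then |2/s + 1/2| < 2|s + 4|/8, which is < ε when |s + 4| < 4ε.
Take δ = min(2, 4ε). Then 0 < |s + 4| < δ gives both |s + 4| < 2 and |s + 4| < 4ε, so |2/s + 1/2| < ε.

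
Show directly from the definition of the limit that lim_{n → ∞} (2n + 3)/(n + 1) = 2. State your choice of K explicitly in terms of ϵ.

Let ϵ > 0. For n ≥ 1, |(2n + 3)/(n + 1) − 2| = |1|/((n + 1)) = 1/((n + 1)).
Since n + 1 ≥ n for n ≥ 1, this is ≤ 1/(n) = 1/n.
So |(2n + 3)/(n + 1) − 2| < ϵ whenever n > 1/ϵ.
Take K = 1/ϵ. If n > K then |(2n + 3)/(n + 1) − 2| ≤ 1/n < ϵ.

K = 1/ϵ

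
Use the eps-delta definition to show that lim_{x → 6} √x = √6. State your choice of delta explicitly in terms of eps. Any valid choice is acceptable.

Let eps > 0. We want delta > 0 such that 0 < |x − 6| < delta implies |√x − √6| < eps.
Rationalise: √x − √6 = (x − 6)/(√x + √6), so |√x − √6| = |x − 6|/(√x + √6).
Restrict delta ≤ 6 so that |x − 6| < 6 forces x > 0, and then √x + √6 > √6.
Hence |√x − √6| < |x − 6|/√6, which is < eps once |x − 6| < √6·eps.
Take delta = min(6, √6·eps). If 0 < |x − 6| < delta then x > 0 and |√x − √6| < |x − 6|/√6 < eps.

delta = min(6, √6·eps)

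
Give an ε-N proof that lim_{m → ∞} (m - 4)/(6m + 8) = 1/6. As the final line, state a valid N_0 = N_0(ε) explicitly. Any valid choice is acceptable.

Let ε > 0. For m ≥ 1, |(m - 4)/(6m + 8) − (1/6)| = |-32|/(6(6m + 8)) = 32/(6(6m + 8)).
Since 6m + 8 ≥ 6m for m ≥ 1, this is ≤ 32/(6·6m) = (8/9)/m.
So |(m - 4)/(6m + 8) − (1/6)| < ε whenever m > (8/9)/ε.
Take N_0 = (8/9)/ε. If m > N_0 then |(m - 4)/(6m + 8) − (1/6)| ≤ (8/9)/m < ε.

N_0 = (8/9)/ε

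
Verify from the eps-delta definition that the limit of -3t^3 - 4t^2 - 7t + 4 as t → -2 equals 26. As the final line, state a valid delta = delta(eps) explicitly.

Let eps > 0 be given. We want delta > 0 such that 0 < |t + 2| < delta implies |(-3t^3 - 4t^2 - 7t + 4) − 26| < eps.
(-3t^3 - 4t^2 - 7t + 4) − 26 = -3t^3 - 4t^2 - 7t - 22 = (t + 2)(-3t^2 + 2t - 11).
So |(-3t^3 - 4t^2 - 7t + 4) − 26| = |t + 2|·|-3t^2 + 2t - 11|.
Assume first that |t + 2| < 2, so |t| < 4. Then |-3t^2 + 2t - 11| ≤ 3·4^2 + 2·4 + 11 = 67.
Hence |(-3t^3 - 4t^2 - 7t + 4) − 26| ≤ 67|t + 2| < eps provided |t + 2| < eps/67.
Take delta = min(2, eps/67). Then 0 < |t + 2| < delta gives both |t + 2| < 2 and |t + 2| < eps/67, so |(-3t^3 - 4t^2 - 7t + 4) − 26| < eps.

delta = min(2, eps/67)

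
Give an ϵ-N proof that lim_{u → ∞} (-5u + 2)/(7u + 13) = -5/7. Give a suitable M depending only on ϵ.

Let ϵ > 0. We seek M > 0 such that u > M implies |(-5u + 2)/(7u + 13) + 5/7| < ϵ.
(-5u + 2)/(7u + 13) + 5/7 = (7(-5u + 2) − (-5)(7u + 13)) / (7(7u + 13)) = 79/(7(7u + 13)).
For u > 0 we have 7u + 13 > 7u, so |(-5u + 2)/(7u + 13) + 5/7| = 79/(7(7u + 13)) < 79/(7·7u) = (79/49)/u.
Thus |(-5u + 2)/(7u + 13) + 5/7| < ϵ whenever u > (79/49)/ϵ.
Take M = (79/49)/ϵ. If u > M then |(-5u + 2)/(7u + 13) + 5/7| < (79/49)/u < ϵ.

M = (79/49)/ϵ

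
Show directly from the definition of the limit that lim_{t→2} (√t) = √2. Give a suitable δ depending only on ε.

Let ε > 0 be given. We want δ > 0 such that 0 < |t − 2| < δ implies |√t − √2| < ε.
Multiplying by the conjugate, |√t − √2| = |t − 2|/(√t + √2).
Restrict δ ≤ 2 so that |t − 2| < 2 forces t > 0, and then √t + √2 > √2.
Hence |√t − √2| < |t − 2|/√2, which is < ε once |t − 2| < √2·ε.
Take δ = min(2, √2·ε). If 0 < |t − 2| < δ then t > 0 and |√t − √2| < |t − 2|/√2 < ε.

δ = min(2, √2·ε)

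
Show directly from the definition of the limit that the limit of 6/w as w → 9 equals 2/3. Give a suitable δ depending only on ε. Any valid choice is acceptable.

Fix ε > 0. We seek δ > 0 such that 0 < |w − 9| < δ implies |6/w − (2/3)| < ε.
|6/w − (2/3)| = 6·|9 − w|/(9·|w|) = 6|w − 9|/(9|w|).
Require δ ≤ 9/2 so that |w| > 9 − 9/2 = 9/2, hence 9|w| > 81/2.
Then |6/w − (2/3)| < 6|w − 9|/(81/2), which is < ε when |w − 9| < (27/4)ε.
Take δ = min(9/2, (27/4)ε). Then 0 < |w − 9| < δ gives both |w − 9| < 9/2 and |w − 9| < (27/4)ε, so |6/w − (2/3)| < ε.

δ = min(9/2, (27/4)ε)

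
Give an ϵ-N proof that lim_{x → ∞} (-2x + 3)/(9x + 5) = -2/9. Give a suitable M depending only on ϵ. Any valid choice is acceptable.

M = (37/81)/ϵ

Suppose ϵ > 0. We seek M > 0 such that x > M implies |(-2x + 3)/(9x + 5) + 2/9| < ϵ.
(-2x + 3)/(9x + 5) + 2/9 = (9(-2x + 3) − (-2)(9x + 5)) / (9(9x + 5)) = 37/(9(9x + 5)).
For x > 0 we have 9x + 5 > 9x, so |(-2x + 3)/(9x + 5) + 2/9| = 37/(9(9x + 5)) < 37/(9·9x) = (37/81)/x.
Thus |(-2x + 3)/(9x + 5) + 2/9| < ϵ whenever x > (37/81)/ϵ.
Take M = (37/81)/ϵ. If x > M then |(-2x + 3)/(9x + 5) + 2/9| < (37/81)/x < ϵ.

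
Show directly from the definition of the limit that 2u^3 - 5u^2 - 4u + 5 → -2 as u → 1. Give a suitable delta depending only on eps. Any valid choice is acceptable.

delta = min(1, eps/21)

Fix eps > 0. We want delta > 0 such that 0 < |u − 1| < delta implies |(2u^3 - 5u^2 - 4u + 5) + 2| < eps.
(2u^3 - 5u^2 - 4u + 5) + 2 = 2u^3 - 5u^2 - 4u + 7 = (u − 1)(2u^2 - 3u - 7).
So |(2u^3 - 5u^2 - 4u + 5) + 2| = |u − 1|·|2u^2 - 3u - 7|.
Require delta ≤ 1. Then |u − 1| < 1 gives |u| < 2, and by the triangle inequality |2u^2 - 3u - 7| ≤ 2·2^2 + 3·2 + 7 = 21.
Hence |(2u^3 - 5u^2 - 4u + 5) + 2| ≤ 21|u − 1| < eps provided |u − 1| < eps/21.
Take delta = min(1, eps/21). Then 0 < |u − 1| < delta gives both |u − 1| < 1 and |u − 1| < eps/21, so |(2u^3 - 5u^2 - 4u + 5) + 2| < eps.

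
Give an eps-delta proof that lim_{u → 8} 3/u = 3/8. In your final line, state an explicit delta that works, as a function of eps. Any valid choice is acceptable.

delta = min(4, (32/3)eps)

Let eps > 0. We seek delta > 0 such that 0 < |u − 8| < delta implies |3/u − (3/8)| < eps.
|3/u − (3/8)| = 3·|8 − u|/(8·|u|) = 3|u − 8|/(8|u|).
Restrict delta ≤ 4. Then |u − 8| < 4 gives |u| > 4, so 8|u| > 32.
Then |3/u − (3/8)| < 3|u − 8|/32, which is < eps when |u − 8| < (32/3)eps.
Take delta = min(4, (32/3)eps). Then 0 < |u − 8| < delta gives both |u − 8| < 4 and |u − 8| < (32/3)eps, so |3/u − (3/8)| < eps.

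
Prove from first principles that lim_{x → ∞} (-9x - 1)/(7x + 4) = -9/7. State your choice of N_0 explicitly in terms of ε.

Fix ε > 0. We seek N_0 > 0 such that x > N_0 implies |(-9x - 1)/(7x + 4) + 9/7| < ε.
(-9x - 1)/(7x + 4) + 9/7 = (7(-9x - 1) − (-9)(7x + 4)) / (7(7x + 4)) = 29/(7(7x + 4)).
For x > 0 we have 7x + 4 > 7x, so |(-9x - 1)/(7x + 4) + 9/7| = 29/(7(7x + 4)) < 29/(7·7x) = (29/49)/x.
Thus |(-9x - 1)/(7x + 4) + 9/7| < ε whenever x > (29/49)/ε.
Take N_0 = (29/49)/ε. If x > N_0 then |(-9x - 1)/(7x + 4) + 9/7| < (29/49)/x < ε.

N_0 = (29/49)/ε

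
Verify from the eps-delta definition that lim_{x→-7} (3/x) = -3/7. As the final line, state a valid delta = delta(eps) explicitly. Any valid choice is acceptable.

delta = min(7/2, (49/6)eps)

Suppose eps > 0. We seek delta > 0 such that 0 < |x + 7| < delta implies |3/x + 3/7| < eps.
|3/x + 3/7| = 3·|-7 − x|/(7·|x|) = 3|x + 7|/(7|x|).
Restrict delta ≤ 7/2. Then |x + 7| < 7/2 gives |x| > 7/2, so 7|x| > 49/2.
Then |3/x + 3/7| < 3|x + 7|/(49/2), which is < eps when |x + 7| < (49/6)eps.
Take delta = min(7/2, (49/6)eps). Then 0 < |x + 7| < delta gives both |x + 7| < 7/2 and |x + 7| < (49/6)eps, so |3/x + 3/7| < eps.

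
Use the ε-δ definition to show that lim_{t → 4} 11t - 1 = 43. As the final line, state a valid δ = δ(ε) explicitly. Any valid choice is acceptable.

δ = ε/11

Suppose ε > 0. We need δ > 0 so that 0 < |t − 4| < δ implies |(11t - 1) − 43| < ε.
|(11t - 1) − 43| = |11t - 44| = 11|t − 4|.
So 11|t − 4| < ε exactly when |t − 4| < ε/11.
Choosing δ = ε/11 gives |(11t - 1) − 43| = 11|t − 4| < ε whenever |t − 4| < δ.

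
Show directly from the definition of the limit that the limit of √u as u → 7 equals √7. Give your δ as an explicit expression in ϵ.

Let ϵ > 0. We want δ > 0 such that 0 < |u − 7| < δ implies |√u − √7| < ϵ.
Multiplying by the conjugate, |√u − √7| = |u − 7|/(√u + √7).
Restrict δ ≤ 7 so that |u − 7| < 7 forces u > 0, and then √u + √7 > √7.
Hence |√u − √7| < |u − 7|/√7, which is < ϵ once |u − 7| < √7·ϵ.
Take δ = min(7, √7·ϵ). If 0 < |u − 7| < δ then u > 0 and |√u − √7| < |u − 7|/√7 < ϵ.

δ = min(7, √7·ϵ)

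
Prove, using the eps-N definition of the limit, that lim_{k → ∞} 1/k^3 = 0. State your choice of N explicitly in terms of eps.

Suppose eps > 0. For k ≥ 1, |1/k^3 − 0| = 1/k^3.
1/k^3 < eps ⇔ k^3 > 1/eps ⇔ k > (1/eps)^{1/3}.
Take N = (1/eps)^{1/3}. Then k > N implies 1/k^3 < eps.

N = (1/eps)^{1/3}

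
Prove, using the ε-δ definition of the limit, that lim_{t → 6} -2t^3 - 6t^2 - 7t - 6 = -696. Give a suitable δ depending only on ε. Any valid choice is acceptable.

δ = min(1, ε/339)

Let ε > 0. We want δ > 0 such that 0 < |t − 6| < δ implies |(-2t^3 - 6t^2 - 7t - 6) + 696| < ε.
(-2t^3 - 6t^2 - 7t - 6) + 696 = -2t^3 - 6t^2 - 7t + 690 = (t − 6)(-2t^2 - 18t - 115).
So |(-2t^3 - 6t^2 - 7t - 6) + 696| = |t − 6|·|-2t^2 - 18t - 115|.
Assume first that |t − 6| < 1, so |t| < 7. Then |-2t^2 - 18t - 115| ≤ 2·7^2 + 18·7 + 115 = 339.
Hence |(-2t^3 - 6t^2 - 7t - 6) + 696| ≤ 339|t − 6| < ε provided |t − 6| < ε/339.
Choosing δ = min(1, ε/339) ensures both conditions, hence |(-2t^3 - 6t^2 - 7t - 6) + 696| < ε.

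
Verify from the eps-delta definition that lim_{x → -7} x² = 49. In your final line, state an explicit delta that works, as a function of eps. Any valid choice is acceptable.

delta = min(2, eps/16)

Let eps > 0 be given. We seek delta > 0 with 0 < |x + 7| < delta ⇒ |x² − 49| < eps.
Factor: x² − 49 = (x + 7)(x - 7), so |x² − 49| = |x + 7|·|x - 7|.
Impose delta ≤ 2 so that |x| < 9; then |x - 7| ≤ 16.
Hence |x² − 49| ≤ 16|x + 7|, which is < eps once |x + 7| < eps/16.
Take delta = min(2, eps/16). If 0 < |x + 7| < delta then both bounds hold and |x² − 49| ≤ 16|x + 7| < 16·(eps/16) = eps.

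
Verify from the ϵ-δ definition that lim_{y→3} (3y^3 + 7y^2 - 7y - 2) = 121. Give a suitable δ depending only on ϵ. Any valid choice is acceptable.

δ = min(1, ϵ/153)

Fix ϵ > 0. We want δ > 0 such that 0 < |y − 3| < δ implies |(3y^3 + 7y^2 - 7y - 2) − 121| < ϵ.
(3y^3 + 7y^2 - 7y - 2) − 121 = 3y^3 + 7y^2 - 7y - 123 = (y − 3)(3y^2 + 16y + 41).
So |(3y^3 + 7y^2 - 7y - 2) − 121| = |y − 3|·|3y^2 + 16y + 41|.
Require δ ≤ 1. Then |y − 3| < 1 gives |y| < 4, and by the triangle inequality |3y^2 + 16y + 41| ≤ 3·4^2 + 16·4 + 41 = 153.
Hence |(3y^3 + 7y^2 - 7y - 2) − 121| ≤ 153|y − 3| < ϵ provided |y − 3| < ϵ/153.
Take δ = min(1, ϵ/153). Then 0 < |y − 3| < δ gives both |y − 3| < 1 and |y − 3| < ϵ/153, so |(3y^3 + 7y^2 - 7y - 2) − 121| < ϵ.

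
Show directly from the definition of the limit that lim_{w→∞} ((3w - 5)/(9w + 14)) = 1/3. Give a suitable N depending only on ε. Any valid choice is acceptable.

N = (29/27)/ε

Let ε > 0 be given. We seek N > 0 such that w > N implies |(3w - 5)/(9w + 14) − (1/3)| < ε.
(3w - 5)/(9w + 14) − (1/3) = (9(3w - 5) − 3(9w + 14)) / (9(9w + 14)) = -87/(9(9w + 14)).
For w > 0 we have 9w + 14 > 9w, so |(3w - 5)/(9w + 14) − (1/3)| = 87/(9(9w + 14)) < 87/(9·9w) = (29/27)/w.
Thus |(3w - 5)/(9w + 14) − (1/3)| < ε whenever w > (29/27)/ε.
Take N = (29/27)/ε. If w > N then |(3w - 5)/(9w + 14) − (1/3)| < (29/27)/w < ε.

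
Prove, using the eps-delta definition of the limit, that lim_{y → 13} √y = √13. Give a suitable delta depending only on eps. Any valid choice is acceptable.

Suppose eps > 0. We want delta > 0 such that 0 < |y − 13| < delta implies |√y − √13| < eps.
Rationalise: √y − √13 = (y − 13)/(√y + √13), so |√y − √13| = |y − 13|/(√y + √13).
Restrict delta ≤ 13 so that |y − 13| < 13 forces y > 0, and then √y + √13 > √13.
Hence |√y − √13| < |y − 13|/√13, which is < eps once |y − 13| < √13·eps.
Take delta = min(13, √13·eps). If 0 < |y − 13| < delta then y > 0 and |√y − √13| < |y − 13|/√13 < eps.

delta = min(13, √13·eps)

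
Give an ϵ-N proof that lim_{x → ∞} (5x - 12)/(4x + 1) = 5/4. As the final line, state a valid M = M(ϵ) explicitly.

Fix ϵ > 0. We seek M > 0 such that x > M implies |(5x - 12)/(4x + 1) − (5/4)| < ϵ.
(5x - 12)/(4x + 1) − (5/4) = (4(5x - 12) − 5(4x + 1)) / (4(4x + 1)) = -53/(4(4x + 1)).
For x > 0 we have 4x + 1 > 4x, so |(5x - 12)/(4x + 1) − (5/4)| = 53/(4(4x + 1)) < 53/(4·4x) = (53/16)/x.
Thus |(5x - 12)/(4x + 1) − (5/4)| < ϵ whenever x > (53/16)/ϵ.
Take M = (53/16)/ϵ. If x > M then |(5x - 12)/(4x + 1) − (5/4)| < (53/16)/x < ϵ.

M = (53/16)/ϵ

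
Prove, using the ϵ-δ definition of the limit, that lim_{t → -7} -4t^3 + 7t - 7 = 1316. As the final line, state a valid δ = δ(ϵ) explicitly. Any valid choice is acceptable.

δ = min(2, ϵ/765)

Let ϵ > 0 be given. We want δ > 0 such that 0 < |t + 7| < δ implies |(-4t^3 + 7t - 7) − 1316| < ϵ.
(-4t^3 + 7t - 7) − 1316 = -4t^3 + 7t - 1323 = (t + 7)(-4t^2 + 28t - 189).
So |(-4t^3 + 7t - 7) − 1316| = |t + 7|·|-4t^2 + 28t - 189|.
Require δ ≤ 2. Then |t + 7| < 2 gives |t| < 9, and by the triangle inequality |-4t^2 + 28t - 189| ≤ 4·9^2 + 28·9 + 189 = 765.
Hence |(-4t^3 + 7t - 7) − 1316| ≤ 765|t + 7| < ϵ provided |t + 7| < ϵ/765.
Choosing δ = min(2, ϵ/765) ensures both conditions, hence |(-4t^3 + 7t - 7) − 1316| < ϵ.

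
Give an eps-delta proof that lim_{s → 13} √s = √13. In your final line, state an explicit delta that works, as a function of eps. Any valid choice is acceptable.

delta = min(13, √13·eps)

Suppose eps > 0. We want delta > 0 such that 0 < |s − 13| < delta implies |√s − √13| < eps.
Rationalise: √s − √13 = (s − 13)/(√s + √13), so |√s − √13| = |s − 13|/(√s + √13).
Restrict delta ≤ 13 so that |s − 13| < 13 forces s > 0, and then √s + √13 > √13.
Hence |√s − √13| < |s − 13|/√13, which is < eps once |s − 13| < √13·eps.
Take delta = min(13, √13·eps). If 0 < |s − 13| < delta then s > 0 and |√s − √13| < |s − 13|/√13 < eps.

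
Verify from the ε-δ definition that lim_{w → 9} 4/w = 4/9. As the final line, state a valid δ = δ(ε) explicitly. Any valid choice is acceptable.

Let ε > 0. We seek δ > 0 such that 0 < |w − 9| < δ implies |4/w − (4/9)| < ε.
|4/w − (4/9)| = 4·|9 − w|/(9·|w|) = 4|w − 9|/(9|w|).
Require δ ≤ 9/2 so that |w| > 9 − 9/2 = 9/2, hence 9|w| > 81/2.
Then |4/w − (4/9)| < 4|w − 9|/(81/2), which is < ε when |w − 9| < (81/8)ε.
Take δ = min(9/2, (81/8)ε). Then 0 < |w − 9| < δ gives both |w − 9| < 9/2 and |w − 9| < (81/8)ε, so |4/w − (4/9)| < ε.

δ = min(9/2, (81/8)ε)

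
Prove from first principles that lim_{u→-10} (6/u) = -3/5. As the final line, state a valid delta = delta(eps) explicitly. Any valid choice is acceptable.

Fix eps > 0. We seek delta > 0 such that 0 < |u + 10| < delta implies |6/u + 3/5| < eps.
|6/u + 3/5| = 6·|-10 − u|/(10·|u|) = 6|u + 10|/(10|u|).
Require delta ≤ 5 so that |u| > 10 − 5 = 5, hence 10|u| > 50.
Then |6/u + 3/5| < 6|u + 10|/50, which is < eps when |u + 10| < (25/3)eps.
Take delta = min(5, (25/3)eps). Then 0 < |u + 10| < delta gives both |u + 10| < 5 and |u + 10| < (25/3)eps, so |6/u + 3/5| < eps.

delta = min(5, (25/3)eps)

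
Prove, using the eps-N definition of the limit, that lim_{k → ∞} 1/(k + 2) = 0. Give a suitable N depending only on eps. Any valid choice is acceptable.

Let eps > 0. For k ≥ 1, |1/(k + 2) − 0| = 1/(k + 2) ≤ 1/k.
We need 1/k < eps, i.e. k > 1/eps.
Take N = 1/eps. If k > N then |1/(k + 2)| ≤ 1/k < eps.

N = 1/eps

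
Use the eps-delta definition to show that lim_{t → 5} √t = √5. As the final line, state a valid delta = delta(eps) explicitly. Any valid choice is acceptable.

Fix eps > 0. We want delta > 0 such that 0 < |t − 5| < delta implies |√t − √5| < eps.
Rationalise: √t − √5 = (t − 5)/(√t + √5), so |√t − √5| = |t − 5|/(√t + √5).
Restrict delta ≤ 5 so that |t − 5| < 5 forces t > 0, and then √t + √5 > √5.
Hence |√t − √5| < |t − 5|/√5, which is < eps once |t − 5| < √5·eps.
Take delta = min(5, √5·eps). If 0 < |t − 5| < delta then t > 0 and |√t − √5| < |t − 5|/√5 < eps.

delta = min(5, √5·eps)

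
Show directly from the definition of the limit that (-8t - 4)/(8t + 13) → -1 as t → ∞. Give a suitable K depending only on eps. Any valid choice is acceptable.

Suppose eps > 0. We seek K > 0 such that t > K implies |(-8t - 4)/(8t + 13) + 1| < eps.
(-8t - 4)/(8t + 13) + 1 = (8(-8t - 4) − (-8)(8t + 13)) / (8(8t + 13)) = 72/(8(8t + 13)).
For t > 0 we have 8t + 13 > 8t, so |(-8t - 4)/(8t + 13) + 1| = 72/(8(8t + 13)) < 72/(8·8t) = (9/8)/t.
Thus |(-8t - 4)/(8t + 13) + 1| < eps whenever t > (9/8)/eps.
Take K = (9/8)/eps. If t > K then |(-8t - 4)/(8t + 13) + 1| < (9/8)/t < eps.

K = (9/8)/eps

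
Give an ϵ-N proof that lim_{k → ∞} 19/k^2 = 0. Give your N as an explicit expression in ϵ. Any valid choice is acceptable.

Let ϵ > 0. For k ≥ 1, |19/k^2 − 0| = 19/k^2.
19/k^2 < ϵ ⇔ k^2 > 19/ϵ ⇔ k > (19/ϵ)^{1/2}.
Take N = (19/ϵ)^{1/2}. Then k > N implies 19/k^2 < ϵ.

N = (19/ϵ)^{1/2}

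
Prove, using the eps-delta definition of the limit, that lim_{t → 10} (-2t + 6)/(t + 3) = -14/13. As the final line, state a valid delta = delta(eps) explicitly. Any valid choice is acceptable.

Suppose eps > 0. We want delta > 0 with 0 < |t − 10| < delta ⇒ |(-2t + 6)/(t + 3) + 14/13| < eps.
Combining over a common denominator, (-2t + 6)/(t + 3) + 14/13 = [(-2t + 6)·13 − (-14)·(t + 3)] / [13·(t + 3)] = -12(t − 10) / (13(t + 3)).
So |(-2t + 6)/(t + 3) + 14/13| = 12|t − 10| / (13·|t + 3|).
Require delta ≤ 13/2, so |t + 3| ≥ |13| − |t − 10| > 13 − 13/2 = 13/2.
Hence |(-2t + 6)/(t + 3) + 14/13| < 12|t − 10|/(13·(13/2)) = (24/169)|t − 10|, which is < eps once |t − 10| < (169/24)eps.
Take delta = min(13/2, (169/24)eps). Then 0 < |t − 10| < delta forces both bounds, so |(-2t + 6)/(t + 3) + 14/13| < eps.

delta = min(13/2, (169/24)eps)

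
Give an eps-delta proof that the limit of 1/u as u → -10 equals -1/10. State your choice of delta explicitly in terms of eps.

Suppose eps > 0. We seek delta > 0 such that 0 < |u + 10| < delta implies |1/u + 1/10| < eps.
|1/u + 1/10| = |-10 − u|/(10·|u|) = |u + 10|/(10|u|).
Restrict delta ≤ 5. Then |u + 10| < 5 gives |u| > 5, so 10|u| > 50.
Then |1/u + 1/10| < |u + 10|/50, which is < eps when |u + 10| < 50eps.
Take delta = min(5, 50eps). Then 0 < |u + 10| < delta gives both |u + 10| < 5 and |u + 10| < 50eps, so |1/u + 1/10| < eps.

delta = min(5, 50eps)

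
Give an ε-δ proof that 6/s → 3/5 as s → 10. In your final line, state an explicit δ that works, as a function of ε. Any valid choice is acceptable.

Let ε > 0. We seek δ > 0 such that 0 < |s − 10| < δ implies |6/s − (3/5)| < ε.
|6/s − (3/5)| = 6·|10 − s|/(10·|s|) = 6|s − 10|/(10|s|).
Require δ ≤ 5 so that |s| > 10 − 5 = 5, hence 10|s| > 50.
Then |6/s − (3/5)| < 6|s − 10|/50, which is < ε when |s − 10| < (25/3)ε.
Take δ = min(5, (25/3)ε). Then 0 < |s − 10| < δ gives both |s − 10| < 5 and |s − 10| < (25/3)ε, so |6/s − (3/5)| < ε.

δ = min(5, (25/3)ε)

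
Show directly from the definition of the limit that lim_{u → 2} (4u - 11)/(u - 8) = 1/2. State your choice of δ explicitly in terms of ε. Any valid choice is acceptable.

δ = min(3, (6/7)ε)

Let ε > 0 be given. We want δ > 0 with 0 < |u − 2| < δ ⇒ |(4u - 11)/(u - 8) − (1/2)| < ε.
Combining over a common denominator, (4u - 11)/(u - 8) − (1/2) = [(4u - 11)·(-6) − (-3)·(u - 8)] / [(-6)·(u - 8)] = -21(u − 2) / ((-6)(u - 8)).
So |(4u - 11)/(u - 8) − (1/2)| = 21|u − 2| / (6·|u − 8|).
Restrict δ ≤ 3. Then |u − 2| < 3 gives |u − 8| = |(u − 2) + (-6)| ≥ 6 − 3 = 3.
Hence |(4u - 11)/(u - 8) − (1/2)| < 21|u − 2|/(6·3) = (7/6)|u − 2|, which is < ε once |u − 2| < (6/7)ε.
Take δ = min(3, (6/7)ε). Then 0 < |u − 2| < δ forces both bounds, so |(4u - 11)/(u - 8) − (1/2)| < ε.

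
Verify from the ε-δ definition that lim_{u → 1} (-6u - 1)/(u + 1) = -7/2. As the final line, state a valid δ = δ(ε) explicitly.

δ = min(1, (2/5)ε)

Fix ε > 0. We want δ > 0 with 0 < |u − 1| < δ ⇒ |(-6u - 1)/(u + 1) + 7/2| < ε.
Combining over a common denominator, (-6u - 1)/(u + 1) + 7/2 = [(-6u - 1)·2 − (-7)·(u + 1)] / [2·(u + 1)] = -5(u − 1) / (2(u + 1)).
So |(-6u - 1)/(u + 1) + 7/2| = 5|u − 1| / (2·|u + 1|).
Require δ ≤ 1, so |u + 1| ≥ |2| − |u − 1| > 2 − 1 = 1.
Hence |(-6u - 1)/(u + 1) + 7/2| < 5|u − 1|/(2·1) = (5/2)|u − 1|, which is < ε once |u − 1| < (2/5)ε.
Take δ = min(1, (2/5)ε). Then 0 < |u − 1| < δ forces both bounds, so |(-6u - 1)/(u + 1) + 7/2| < ε.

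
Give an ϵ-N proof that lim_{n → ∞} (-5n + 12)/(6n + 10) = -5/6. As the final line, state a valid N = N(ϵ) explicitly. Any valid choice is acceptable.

Let ϵ > 0 be given. For n ≥ 1, |(-5n + 12)/(6n + 10) + 5/6| = |122|/(6(6n + 10)) = 122/(6(6n + 10)).
Since 6n + 10 ≥ 6n for n ≥ 1, this is ≤ 122/(6·6n) = (61/18)/n.
So |(-5n + 12)/(6n + 10) + 5/6| < ϵ whenever n > (61/18)/ϵ.
Take N = (61/18)/ϵ. If n > N then |(-5n + 12)/(6n + 10) + 5/6| ≤ (61/18)/n < ϵ.

N = (61/18)/ϵ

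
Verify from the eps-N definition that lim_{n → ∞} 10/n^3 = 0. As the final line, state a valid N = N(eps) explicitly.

N = (10/eps)^{1/3}

Suppose eps > 0. For n ≥ 1, |10/n^3 − 0| = 10/n^3.
10/n^3 < eps ⇔ n^3 > 10/eps ⇔ n > (10/eps)^{1/3}.
Take N = (10/eps)^{1/3}. Then n > N implies 10/n^3 < eps.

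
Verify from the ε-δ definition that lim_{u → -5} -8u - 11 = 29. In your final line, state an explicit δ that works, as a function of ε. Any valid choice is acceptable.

Fix ε > 0. We need δ > 0 so that 0 < |u + 5| < δ implies |(-8u - 11) − 29| < ε.
|(-8u - 11) − 29| = |-8u - 40| = 8|u + 5|.
Thus it suffices that |u + 5| < ε/8.
Take δ = ε/8. If 0 < |u + 5| < δ then |(-8u - 11) − 29| = 8|u + 5| < 8·(ε/8) = ε.

δ = ε/8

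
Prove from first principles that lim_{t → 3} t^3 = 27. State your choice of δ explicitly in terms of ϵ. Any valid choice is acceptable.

Let ϵ > 0 be given. We seek δ > 0 with 0 < |t − 3| < δ ⇒ |t^3 − 27| < ϵ.
Factor: t^3 − 27 = (t − 3)(t^2 + 3t + 9), so |t^3 − 27| = |t − 3|·|t^2 + 3t + 9|.
Impose δ ≤ 2 so that |t| < 5; then |t^2 + 3t + 9| ≤ 49.
Hence |t^3 − 27| ≤ 49|t − 3|, which is < ϵ once |t − 3| < ϵ/49.
Take δ = min(2, ϵ/49). If 0 < |t − 3| < δ then both bounds hold and |t^3 − 27| ≤ 49|t − 3| < 49·(ϵ/49) = ϵ.

δ = min(2, ϵ/49)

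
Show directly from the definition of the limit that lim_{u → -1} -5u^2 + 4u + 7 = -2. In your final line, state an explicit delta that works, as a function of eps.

delta = min(1, eps/19)

Let eps > 0. We want delta > 0 such that 0 < |u + 1| < delta implies |(-5u^2 + 4u + 7) + 2| < eps.
(-5u^2 + 4u + 7) + 2 = -5u^2 + 4u + 9 = (u + 1)(-5u + 9).
So |(-5u^2 + 4u + 7) + 2| = |u + 1|·|-5u + 9|.
Require delta ≤ 1. Then |u + 1| < 1 gives |u| < 2, and by the triangle inequality |-5u + 9| ≤ 5·2 + 9 = 19.
Hence |(-5u^2 + 4u + 7) + 2| ≤ 19|u + 1| < eps provided |u + 1| < eps/19.
Take delta = min(1, eps/19). Then 0 < |u + 1| < delta gives both |u + 1| < 1 and |u + 1| < eps/19, so |(-5u^2 + 4u + 7) + 2| < eps.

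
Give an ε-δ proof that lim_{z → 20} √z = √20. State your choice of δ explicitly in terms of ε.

Let ε > 0. We want δ > 0 such that 0 < |z − 20| < δ implies |√z − √20| < ε.
Rationalise: √z − √20 = (z − 20)/(√z + √20), so |√z − √20| = |z − 20|/(√z + √20).
Restrict δ ≤ 20 so that |z − 20| < 20 forces z > 0, and then √z + √20 > √20.
Hence |√z − √20| < |z − 20|/√20, which is < ε once |z − 20| < √20·ε.
Take δ = min(20, √20·ε). If 0 < |z − 20| < δ then z > 0 and |√z − √20| < |z − 20|/√20 < ε.

δ = min(20, √20·ε)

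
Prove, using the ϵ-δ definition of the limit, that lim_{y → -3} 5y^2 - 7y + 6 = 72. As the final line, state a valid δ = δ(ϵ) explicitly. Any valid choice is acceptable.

Suppose ϵ > 0. We want δ > 0 such that 0 < |y + 3| < δ implies |(5y^2 - 7y + 6) − 72| < ϵ.
(5y^2 - 7y + 6) − 72 = 5y^2 - 7y - 66 = (y + 3)(5y - 22).
So |(5y^2 - 7y + 6) − 72| = |y + 3|·|5y - 22|.
Require δ ≤ 1. Then |y + 3| < 1 gives |y| < 4, and by the triangle inequality |5y - 22| ≤ 5·4 + 22 = 42.
Hence |(5y^2 - 7y + 6) − 72| ≤ 42|y + 3| < ϵ provided |y + 3| < ϵ/42.
Choosing δ = min(1, ϵ/42) ensures both conditions, hence |(5y^2 - 7y + 6) − 72| < ϵ.

δ = min(1, ϵ/42)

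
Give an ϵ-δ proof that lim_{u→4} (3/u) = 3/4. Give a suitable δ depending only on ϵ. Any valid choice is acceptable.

δ = min(2, (8/3)ϵ)

Let ϵ > 0. We seek δ > 0 such that 0 < |u − 4| < δ implies |3/u − (3/4)| < ϵ.
|3/u − (3/4)| = 3·|4 − u|/(4·|u|) = 3|u − 4|/(4|u|).
Restrict δ ≤ 2. Then |u − 4| < 2 gives |u| > 2, so 4|u| > 8.
Then |3/u − (3/4)| < 3|u − 4|/8, which is < ϵ when |u − 4| < (8/3)ϵ.
Take δ = min(2, (8/3)ϵ). Then 0 < |u − 4| < δ gives both |u − 4| < 2 and |u − 4| < (8/3)ϵ, so |3/u − (3/4)| < ϵ.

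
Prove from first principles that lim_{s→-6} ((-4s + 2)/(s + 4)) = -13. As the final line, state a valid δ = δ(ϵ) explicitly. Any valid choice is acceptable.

δ = min(1, (1/9)ϵ)

Fix ϵ > 0. We want δ > 0 with 0 < |s + 6| < δ ⇒ |(-4s + 2)/(s + 4) + 13| < ϵ.
Combining over a common denominator, (-4s + 2)/(s + 4) + 13 = [(-4s + 2)·(-2) − 26·(s + 4)] / [(-2)·(s + 4)] = -18(s + 6) / ((-2)(s + 4)).
So |(-4s + 2)/(s + 4) + 13| = 18|s + 6| / (2·|s + 4|).
Restrict δ ≤ 1. Then |s + 6| < 1 gives |s + 4| = |(s + 6) + (-2)| ≥ 2 − 1 = 1.
Hence |(-4s + 2)/(s + 4) + 13| < 18|s + 6|/(2·1) = 9|s + 6|, which is < ϵ once |s + 6| < (1/9)ϵ.
Take δ = min(1, (1/9)ϵ). Then 0 < |s + 6| < δ forces both bounds, so |(-4s + 2)/(s + 4) + 13| < ϵ.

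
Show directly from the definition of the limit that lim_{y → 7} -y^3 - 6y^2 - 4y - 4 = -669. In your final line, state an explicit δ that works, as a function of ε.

δ = min(1, ε/263)

Let ε > 0. We want δ > 0 such that 0 < |y − 7| < δ implies |(-y^3 - 6y^2 - 4y - 4) + 669| < ε.
(-y^3 - 6y^2 - 4y - 4) + 669 = -y^3 - 6y^2 - 4y + 665 = (y − 7)(-y^2 - 13y - 95).
So |(-y^3 - 6y^2 - 4y - 4) + 669| = |y − 7|·|-y^2 - 13y - 95|.
Assume first that |y − 7| < 1, so |y| < 8. Then |-y^2 - 13y - 95| ≤ 8^2 + 13·8 + 95 = 263.
Hence |(-y^3 - 6y^2 - 4y - 4) + 669| ≤ 263|y − 7| < ε provided |y − 7| < ε/263.
Take δ = min(1, ε/263). Then 0 < |y − 7| < δ gives both |y − 7| < 1 and |y − 7| < ε/263, so |(-y^3 - 6y^2 - 4y - 4) + 669| < ε.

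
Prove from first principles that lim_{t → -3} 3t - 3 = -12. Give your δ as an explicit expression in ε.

Suppose ε > 0. We need δ > 0 so that 0 < |t + 3| < δ implies |(3t - 3) + 12| < ε.
|(3t - 3) + 12| = |3t + 9| = 3|t + 3|.
So 3|t + 3| < ε exactly when |t + 3| < ε/3.
Choosing δ = ε/3 gives |(3t - 3) + 12| = 3|t + 3| < ε whenever |t + 3| < δ.

δ = ε/3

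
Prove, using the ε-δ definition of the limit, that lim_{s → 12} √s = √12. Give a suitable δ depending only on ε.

Suppose ε > 0. We want δ > 0 such that 0 < |s − 12| < δ implies |√s − √12| < ε.
Rationalise: √s − √12 = (s − 12)/(√s + √12), so |√s − √12| = |s − 12|/(√s + √12).
Restrict δ ≤ 12 so that |s − 12| < 12 forces s > 0, and then √s + √12 > √12.
Hence |√s − √12| < |s − 12|/√12, which is < ε once |s − 12| < √12·ε.
Take δ = min(12, √12·ε). If 0 < |s − 12| < δ then s > 0 and |√s − √12| < |s − 12|/√12 < ε.

δ = min(12, √12·ε)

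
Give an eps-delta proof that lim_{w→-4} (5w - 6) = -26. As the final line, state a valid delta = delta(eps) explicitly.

delta = eps/5

Let eps > 0 be given. We need delta > 0 so that 0 < |w + 4| < delta implies |(5w - 6) + 26| < eps.
Since (5w - 6) + 26 = 5(w + 4), we have |(5w - 6) + 26| = 5|w + 4|.
Thus it suffices that |w + 4| < eps/5.
Take delta = eps/5. If 0 < |w + 4| < delta then |(5w - 6) + 26| = 5|w + 4| < 5·(eps/5) = eps.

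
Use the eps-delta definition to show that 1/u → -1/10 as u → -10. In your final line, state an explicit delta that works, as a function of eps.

delta = min(5, 50eps)

Suppose eps > 0. We seek delta > 0 such that 0 < |u + 10| < delta implies |1/u + 1/10| < eps.
|1/u + 1/10| = |-10 − u|/(10·|u|) = |u + 10|/(10|u|).
Require delta ≤ 5 so that |u| > 10 − 5 = 5, hence 10|u| > 50.
Then |1/u + 1/10| < |u + 10|/50, which is < eps when |u + 10| < 50eps.
Take delta = min(5, 50eps). Then 0 < |u + 10| < delta gives both |u + 10| < 5 and |u + 10| < 50eps, so |1/u + 1/10| < eps.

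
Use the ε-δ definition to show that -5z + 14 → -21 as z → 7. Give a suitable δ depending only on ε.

Let ε > 0. We need δ > 0 so that 0 < |z − 7| < δ implies |(-5z + 14) + 21| < ε.
Since (-5z + 14) + 21 = -5(z − 7), we have |(-5z + 14) + 21| = 5|z − 7|.
Thus it suffices that |z − 7| < ε/5.
Choosing δ = ε/5 gives |(-5z + 14) + 21| = 5|z − 7| < ε whenever |z − 7| < δ.

δ = ε/5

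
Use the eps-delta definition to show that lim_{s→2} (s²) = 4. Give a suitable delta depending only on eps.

delta = min(1, eps/5)

Suppose eps > 0. We seek delta > 0 with 0 < |s − 2| < delta ⇒ |s² − 4| < eps.
Factor: s² − 4 = (s − 2)(s + 2), so |s² − 4| = |s − 2|·|s + 2|.
Impose delta ≤ 1 so that |s| < 3; then |s + 2| ≤ 5.
Hence |s² − 4| ≤ 5|s − 2|, which is < eps once |s − 2| < eps/5.
Take delta = min(1, eps/5). If 0 < |s − 2| < delta then both bounds hold and |s² − 4| ≤ 5|s − 2| < 5·(eps/5) = eps.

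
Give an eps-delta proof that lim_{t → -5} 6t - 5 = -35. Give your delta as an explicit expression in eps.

delta = eps/6

Let eps > 0. We need delta > 0 so that 0 < |t + 5| < delta implies |(6t - 5) + 35| < eps.
Since (6t - 5) + 35 = 6(t + 5), we have |(6t - 5) + 35| = 6|t + 5|.
So 6|t + 5| < eps exactly when |t + 5| < eps/6.
Choosing delta = eps/6 gives |(6t - 5) + 35| = 6|t + 5| < eps whenever |t + 5| < delta.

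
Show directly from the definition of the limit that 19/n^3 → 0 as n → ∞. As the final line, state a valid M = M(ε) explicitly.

Suppose ε > 0. For n ≥ 1, |19/n^3 − 0| = 19/n^3.
19/n^3 < ε ⇔ n^3 > 19/ε ⇔ n > (19/ε)^{1/3}.
Take M = (19/ε)^{1/3}. Then n > M implies 19/n^3 < ε.

M = (19/ε)^{1/3}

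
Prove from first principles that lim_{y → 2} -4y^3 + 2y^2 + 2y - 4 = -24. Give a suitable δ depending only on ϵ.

Let ϵ > 0 be given. We want δ > 0 such that 0 < |y − 2| < δ implies |(-4y^3 + 2y^2 + 2y - 4) + 24| < ϵ.
(-4y^3 + 2y^2 + 2y - 4) + 24 = -4y^3 + 2y^2 + 2y + 20 = (y − 2)(-4y^2 - 6y - 10).
So |(-4y^3 + 2y^2 + 2y - 4) + 24| = |y − 2|·|-4y^2 - 6y - 10|.
Require δ ≤ 1. Then |y − 2| < 1 gives |y| < 3, and by the triangle inequality |-4y^2 - 6y - 10| ≤ 4·3^2 + 6·3 + 10 = 64.
Hence |(-4y^3 + 2y^2 + 2y - 4) + 24| ≤ 64|y − 2| < ϵ provided |y − 2| < ϵ/64.
Choosing δ = min(1, ϵ/64) ensures both conditions, hence |(-4y^3 + 2y^2 + 2y - 4) + 24| < ϵ.

δ = min(1, ϵ/64)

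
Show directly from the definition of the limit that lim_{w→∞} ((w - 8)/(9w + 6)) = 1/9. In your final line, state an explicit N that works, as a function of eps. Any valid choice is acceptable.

Suppose eps > 0. We seek N > 0 such that w > N implies |(w - 8)/(9w + 6) − (1/9)| < eps.
(w - 8)/(9w + 6) − (1/9) = (9(w - 8) − (9w + 6)) / (9(9w + 6)) = -78/(9(9w + 6)).
For w > 0 we have 9w + 6 > 9w, so |(w - 8)/(9w + 6) − (1/9)| = 78/(9(9w + 6)) < 78/(9·9w) = (26/27)/w.
Thus |(w - 8)/(9w + 6) − (1/9)| < eps whenever w > (26/27)/eps.
Take N = (26/27)/eps. If w > N then |(w - 8)/(9w + 6) − (1/9)| < (26/27)/w < eps.

N = (26/27)/eps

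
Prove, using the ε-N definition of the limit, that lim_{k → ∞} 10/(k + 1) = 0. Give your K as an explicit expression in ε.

Suppose ε > 0. For k ≥ 1, |10/(k + 1) − 0| = 10/(k + 1) ≤ 10/k.
We need 10/k < ε, i.e. k > 10/ε.
Take K = 10/ε. If k > K then |10/(k + 1)| ≤ 10/k < ε.

K = 10/ε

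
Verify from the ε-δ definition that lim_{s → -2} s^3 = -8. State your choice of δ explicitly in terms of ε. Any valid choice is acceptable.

Fix ε > 0. We seek δ > 0 with 0 < |s + 2| < δ ⇒ |s^3 + 8| < ε.
Factor: s^3 + 8 = (s + 2)(s^2 - 2s + 4), so |s^3 + 8| = |s + 2|·|s^2 - 2s + 4|.
Restrict δ ≤ 1. Then |s + 2| < 1 gives |s| < 3, so by the triangle inequality |s^2 - 2s + 4| ≤ 3^2 + 2·3 + 4 = 19.
Hence |s^3 + 8| ≤ 19|s + 2|, which is < ε once |s + 2| < ε/19.
Take δ = min(1, ε/19). If 0 < |s + 2| < δ then both bounds hold and |s^3 + 8| ≤ 19|s + 2| < 19·(ε/19) = ε.

δ = min(1, ε/19)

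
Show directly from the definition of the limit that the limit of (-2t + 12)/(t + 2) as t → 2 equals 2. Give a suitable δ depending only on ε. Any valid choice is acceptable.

Fix ε > 0. We want δ > 0 with 0 < |t − 2| < δ ⇒ |(-2t + 12)/(t + 2) − 2| < ε.
Combining over a common denominator, (-2t + 12)/(t + 2) − 2 = [(-2t + 12)·4 − 8·(t + 2)] / [4·(t + 2)] = -16(t − 2) / (4(t + 2)).
So |(-2t + 12)/(t + 2) − 2| = 16|t − 2| / (4·|t + 2|).
Require δ ≤ 2, so |t + 2| ≥ |4| − |t − 2| > 4 − 2 = 2.
Hence |(-2t + 12)/(t + 2) − 2| < 16|t − 2|/(4·2) = 2|t − 2|, which is < ε once |t − 2| < (1/2)ε.
Take δ = min(2, (1/2)ε). Then 0 < |t − 2| < δ forces both bounds, so |(-2t + 12)/(t + 2) − 2| < ε.

δ = min(2, (1/2)ε)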